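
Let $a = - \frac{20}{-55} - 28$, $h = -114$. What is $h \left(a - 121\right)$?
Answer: $\frac{186390}{11} \approx 16945.0$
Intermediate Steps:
$a = - \frac{304}{11}$ ($a = \left(-20\right) \left(- \frac{1}{55}\right) - 28 = \frac{4}{11} - 28 = - \frac{304}{11} \approx -27.636$)
$h \left(a - 121\right) = - 114 \left(- \frac{304}{11} - 121\right) = \left(-114\right) \left(- \frac{1635}{11}\right) = \frac{186390}{11}$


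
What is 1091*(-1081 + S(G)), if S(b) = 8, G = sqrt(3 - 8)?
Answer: -1170643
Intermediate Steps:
G = I*sqrt(5) (G = sqrt(-5) = I*sqrt(5) ≈ 2.2361*I)
1091*(-1081 + S(G)) = 1091*(-1081 + 8) = 1091*(-1073) = -1170643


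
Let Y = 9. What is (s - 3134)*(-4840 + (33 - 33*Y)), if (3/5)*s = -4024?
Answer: 150680288/3 ≈ 5.0227e+7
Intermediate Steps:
s = -20120/3 (s = (5/3)*(-4024) = -20120/3 ≈ -6706.7)
(s - 3134)*(-4840 + (33 - 33*Y)) = (-20120/3 - 3134)*(-4840 + (33 - 33*9)) = -29522*(-4840 + (33 - 297))/3 = -29522*(-4840 - 264)/3 = -29522/3*(-5104) = 150680288/3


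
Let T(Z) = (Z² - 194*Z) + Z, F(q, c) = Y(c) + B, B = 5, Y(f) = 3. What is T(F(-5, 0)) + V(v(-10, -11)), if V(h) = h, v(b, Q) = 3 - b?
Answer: -1467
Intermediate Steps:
F(q, c) = 8 (F(q, c) = 3 + 5 = 8)
T(Z) = Z² - 193*Z
T(F(-5, 0)) + V(v(-10, -11)) = 8*(-193 + 8) + (3 - 1*(-10)) = 8*(-185) + (3 + 10) = -1480 + 13 = -1467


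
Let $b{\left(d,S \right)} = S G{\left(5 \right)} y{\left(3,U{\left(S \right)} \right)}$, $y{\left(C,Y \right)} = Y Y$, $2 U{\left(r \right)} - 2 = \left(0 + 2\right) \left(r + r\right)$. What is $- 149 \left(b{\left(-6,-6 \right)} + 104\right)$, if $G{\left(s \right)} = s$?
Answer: $525374$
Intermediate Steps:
$U{\left(r \right)} = 1 + 2 r$ ($U{\left(r \right)} = 1 + \frac{\left(0 + 2\right) \left(r + r\right)}{2} = 1 + \frac{2 \cdot 2 r}{2} = 1 + \frac{4 r}{2} = 1 + 2 r$)
$y{\left(C,Y \right)} = Y^{2}$
$b{\left(d,S \right)} = 5 S \left(1 + 2 S\right)^{2}$ ($b{\left(d,S \right)} = S 5 \left(1 + 2 S\right)^{2} = 5 S \left(1 + 2 S\right)^{2}$)
$- 149 \left(b{\left(-6,-6 \right)} + 104\right) = - 149 \left(5 \left(-6\right) \left(1 + 2 \left(-6\right)\right)^{2} + 104\right) = - 149 \left(5 \left(-6\right) \left(1 - 12\right)^{2} + 104\right) = - 149 \left(5 \left(-6\right) \left(-11\right)^{2} + 104\right) = - 149 \left(5 \left(-6\right) 121 + 104\right) = - 149 \left(-3630 + 104\right) = \left(-149\right) \left(-3526\right) = 525374$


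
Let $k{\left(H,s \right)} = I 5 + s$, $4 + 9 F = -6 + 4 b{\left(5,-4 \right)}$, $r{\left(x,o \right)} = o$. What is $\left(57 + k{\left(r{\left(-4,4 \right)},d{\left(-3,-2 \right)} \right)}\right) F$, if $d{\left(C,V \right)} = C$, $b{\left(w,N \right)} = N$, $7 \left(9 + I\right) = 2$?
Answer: $- \frac{1898}{63} \approx -30.127$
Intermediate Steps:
$I = - \frac{61}{7}$ ($I = -9 + \frac{1}{7} \cdot 2 = -9 + \frac{2}{7} = - \frac{61}{7} \approx -8.7143$)
$F = - \frac{26}{9}$ ($F = - \frac{4}{9} + \frac{-6 + 4 \left(-4\right)}{9} = - \frac{4}{9} + \frac{-6 - 16}{9} = - \frac{4}{9} + \frac{1}{9} \left(-22\right) = - \frac{4}{9} - \frac{22}{9} = - \frac{26}{9} \approx -2.8889$)
$k{\left(H,s \right)} = - \frac{305}{7} + s$ ($k{\left(H,s \right)} = \left(- \frac{61}{7}\right) 5 + s = - \frac{305}{7} + s$)
$\left(57 + k{\left(r{\left(-4,4 \right)},d{\left(-3,-2 \right)} \right)}\right) F = \left(57 - \frac{326}{7}\right) \left(- \frac{26}{9}\right) = \frac{73}{7} \left(- \frac{26}{9}\right) = - \frac{1898}{63}$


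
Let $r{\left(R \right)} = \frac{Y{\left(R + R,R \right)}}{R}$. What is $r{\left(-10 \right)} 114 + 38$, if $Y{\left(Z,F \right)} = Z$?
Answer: $266$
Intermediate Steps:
$r{\left(R \right)} = 2$ ($r{\left(R \right)} = \frac{R + R}{R} = \frac{2 R}{R} = 2$)
$r{\left(-10 \right)} 114 + 38 = 2 \cdot 114 + 38 = 228 + 38 = 266$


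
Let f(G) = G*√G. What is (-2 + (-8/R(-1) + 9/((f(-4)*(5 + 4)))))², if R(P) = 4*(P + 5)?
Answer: (20 - I)²/64 ≈ 6.2344 - 0.625*I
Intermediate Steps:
f(G) = G^(3/2)
R(P) = 20 + 4*P (R(P) = 4*(5 + P) = 20 + 4*P)
(-2 + (-8/R(-1) + 9/((f(-4)*(5 + 4)))))² = (-2 + (-8/(20 + 4*(-1)) + 9/(((-4)^(3/2)*(5 + 4)))))² = (-2 + (-8/(20 - 4) + 9/((-8*I*9))))² = (-2 + (-8/16 + 9/((-72*I))))² = (-2 + (-8*1/16 + 9*(I/72)))² = (-2 + (-½ + I/8))² = (-5/2 + I/8)²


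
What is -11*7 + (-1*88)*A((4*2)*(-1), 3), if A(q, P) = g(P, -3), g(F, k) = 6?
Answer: -605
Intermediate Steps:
A(q, P) = 6
-11*7 + (-1*88)*A((4*2)*(-1), 3) = -11*7 - 1*88*6 = -77 - 88*6 = -77 - 528 = -605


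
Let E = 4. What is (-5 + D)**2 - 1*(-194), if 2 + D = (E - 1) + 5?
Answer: 195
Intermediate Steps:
D = 6 (D = -2 + ((4 - 1) + 5) = -2 + (3 + 5) = -2 + 8 = 6)
(-5 + D)**2 - 1*(-194) = (-5 + 6)**2 - 1*(-194) = 1**2 + 194 = 1 + 194 = 195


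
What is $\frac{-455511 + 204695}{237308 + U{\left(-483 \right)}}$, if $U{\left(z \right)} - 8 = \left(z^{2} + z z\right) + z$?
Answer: $- \frac{250816}{703411} \approx -0.35657$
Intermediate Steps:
$U{\left(z \right)} = 8 + z + 2 z^{2}$ ($U{\left(z \right)} = 8 + \left(\left(z^{2} + z z\right) + z\right) = 8 + \left(\left(z^{2} + z^{2}\right) + z\right) = 8 + \left(2 z^{2} + z\right) = 8 + \left(z + 2 z^{2}\right) = 8 + z + 2 z^{2}$)
$\frac{-455511 + 204695}{237308 + U{\left(-483 \right)}} = \frac{-455511 + 204695}{237308 + \left(8 - 483 + 2 \left(-483\right)^{2}\right)} = - \frac{250816}{237308 + \left(8 - 483 + 2 \cdot 233289\right)} = - \frac{250816}{237308 + \left(8 - 483 + 466578\right)} = - \frac{250816}{237308 + 466103} = - \frac{250816}{703411}$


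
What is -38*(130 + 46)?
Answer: -6688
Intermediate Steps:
-38*(130 + 46) = -38*176 = -6688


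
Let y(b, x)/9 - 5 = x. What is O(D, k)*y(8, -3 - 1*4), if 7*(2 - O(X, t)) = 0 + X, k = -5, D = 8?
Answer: -108/7 ≈ -15.429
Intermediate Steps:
y(b, x) = 45 + 9*x
O(X, t) = 2 - X/7 (O(X, t) = 2 - (0 + X)/7 = 2 - X/7)
O(D, k)*y(8, -3 - 1*4) = (2 - 1/7*8)*(45 + 9*(-3 - 1*4)) = (2 - 8/7)*(45 + 9*(-3 - 4)) = 6*(45 + 9*(-7))/7 = 6*(45 - 63)/7 = (6/7)*(-18) = -108/7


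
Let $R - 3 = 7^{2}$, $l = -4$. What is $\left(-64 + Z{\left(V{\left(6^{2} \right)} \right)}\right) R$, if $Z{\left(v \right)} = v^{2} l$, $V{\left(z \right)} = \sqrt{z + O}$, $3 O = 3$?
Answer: $-11024$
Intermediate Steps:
$O = 1$ ($O = \frac{1}{3} \cdot 3 = 1$)
$V{\left(z \right)} = \sqrt{1 + z}$ ($V{\left(z \right)} = \sqrt{z + 1} = \sqrt{1 + z}$)
$R = 52$ ($R = 3 + 7^{2} = 3 + 49 = 52$)
$Z{\left(v \right)} = - 4 v^{2}$ ($Z{\left(v \right)} = v^{2} \left(-4\right) = - 4 v^{2}$)
$\left(-64 + Z{\left(V{\left(6^{2} \right)} \right)}\right) R = \left(-64 - 4 \left(\sqrt{1 + 6^{2}}\right)^{2}\right) 52 = \left(-64 - 4 \left(\sqrt{1 + 36}\right)^{2}\right) 52 = \left(-64 - 4 \left(\sqrt{37}\right)^{2}\right) 52 = \left(-64 - 148\right) 52 = \left(-212\right) 52 = -11024$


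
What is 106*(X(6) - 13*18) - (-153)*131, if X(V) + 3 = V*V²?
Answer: 17817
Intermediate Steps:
X(V) = -3 + V³ (X(V) = -3 + V*V² = -3 + V³)
106*(X(6) - 13*18) - (-153)*131 = 106*((-3 + 6³) - 13*18) - (-153)*131 = 106*((-3 + 216) - 234) - 1*(-20043) = 106*(213 - 234) + 20043 = 106*(-21) + 20043 = -2226 + 20043 = 17817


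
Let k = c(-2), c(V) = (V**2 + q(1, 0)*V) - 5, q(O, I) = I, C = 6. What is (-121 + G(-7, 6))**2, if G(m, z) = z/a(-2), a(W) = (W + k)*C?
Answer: 132496/9 ≈ 14722.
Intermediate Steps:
c(V) = -5 + V**2 (c(V) = (V**2 + 0*V) - 5 = (V**2 + 0) - 5 = V**2 - 5 = -5 + V**2)
k = -1 (k = -5 + (-2)**2 = -5 + 4 = -1)
a(W) = -6 + 6*W (a(W) = (W - 1)*6 = (-1 + W)*6 = -6 + 6*W)
G(m, z) = -z/18 (G(m, z) = z/(-6 + 6*(-2)) = z/(-6 - 12) = z/(-18) = z*(-1/18) = -z/18)
(-121 + G(-7, 6))**2 = (-121 - 1/18*6)**2 = (-121 - 1/3)**2 = (-364/3)**2 = 132496/9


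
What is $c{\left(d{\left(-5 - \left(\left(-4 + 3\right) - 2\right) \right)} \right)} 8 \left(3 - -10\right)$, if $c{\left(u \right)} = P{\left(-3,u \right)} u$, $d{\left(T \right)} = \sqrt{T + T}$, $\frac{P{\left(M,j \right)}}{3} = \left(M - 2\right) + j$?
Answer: $-1248 - 3120 i \approx -1248.0 - 3120.0 i$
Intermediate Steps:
$P{\left(M,j \right)} = -6 + 3 M + 3 j$ ($P{\left(M,j \right)} = 3 \left(\left(M - 2\right) + j\right) = 3 \left(\left(-2 + M\right) + j\right) = 3 \left(-2 + M + j\right) = -6 + 3 M + 3 j$)
$d{\left(T \right)} = \sqrt{2} \sqrt{T}$ ($d{\left(T \right)} = \sqrt{2 T} = \sqrt{2} \sqrt{T}$)
$c{\left(u \right)} = u \left(-15 + 3 u\right)$ ($c{\left(u \right)} = \left(-6 + 3 \left(-3\right) + 3 u\right) u = \left(-6 - 9 + 3 u\right) u = \left(-15 + 3 u\right) u = u \left(-15 + 3 u\right)$)
$c{\left(d{\left(-5 - \left(\left(-4 + 3\right) - 2\right) \right)} \right)} 8 \left(3 - -10\right) = 3 \sqrt{2} \sqrt{-5 - \left(\left(-4 + 3\right) - 2\right)} \left(-5 + \sqrt{2} \sqrt{-5 - \left(\left(-4 + 3\right) - 2\right)}\right) 8 \left(3 - -10\right) = 3 \sqrt{2} \sqrt{-5 - \left(-1 - 2\right)} \left(-5 + \sqrt{2} \sqrt{-5 - \left(-1 - 2\right)}\right) 8 \left(3 + 10\right) = 3 \sqrt{2} \sqrt{-5 - -3} \left(-5 + \sqrt{2} \sqrt{-5 - -3}\right) 8 \cdot 13 = 3 \sqrt{2} \sqrt{-5 + 3} \left(-5 + \sqrt{2} \sqrt{-5 + 3}\right) 8 \cdot 13 = 3 \sqrt{2} \sqrt{-2} \left(-5 + \sqrt{2} \sqrt{-2}\right) 8 \cdot 13 = 3 \sqrt{2} i \sqrt{2} \left(-5 + \sqrt{2} i \sqrt{2}\right) 8 \cdot 13 = 3 \cdot 2 i \left(-5 + 2 i\right) 8 \cdot 13 = 6 i \left(-5 + 2 i\right) 8 \cdot 13 = 48 i \left(-5 + 2 i\right) 13 = 624 i \left(-5 + 2 i\right)$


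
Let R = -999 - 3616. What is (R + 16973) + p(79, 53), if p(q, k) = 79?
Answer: 12437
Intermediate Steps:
R = -4615
(R + 16973) + p(79, 53) = (-4615 + 16973) + 79 = 12358 + 79 = 12437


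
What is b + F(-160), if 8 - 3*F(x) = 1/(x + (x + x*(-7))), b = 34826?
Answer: 27862933/800 ≈ 34829.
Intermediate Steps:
F(x) = 8/3 + 1/(15*x) (F(x) = 8/3 - 1/(3*(x + (x + x*(-7)))) = 8/3 - 1/(3*(x + (x - 7*x))) = 8/3 - 1/(3*(x - 6*x)) = 8/3 - (-1/(5*x))/3 = 8/3 - (-1)/(15*x) = 8/3 + 1/(15*x))
b + F(-160) = 34826 + (1/15)*(1 + 40*(-160))/(-160) = 34826 + (1/15)*(-1/160)*(1 - 6400) = 34826 + (1/15)*(-1/160)*(-6399) = 34826 + 2133/800 = 27862933/800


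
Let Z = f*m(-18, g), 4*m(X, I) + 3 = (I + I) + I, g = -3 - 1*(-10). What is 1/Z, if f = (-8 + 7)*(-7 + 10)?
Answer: -2/27 ≈ -0.074074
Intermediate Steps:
g = 7 (g = -3 + 10 = 7)
m(X, I) = -¾ + 3*I/4 (m(X, I) = -¾ + ((I + I) + I)/4 = -¾ + (2*I + I)/4 = -¾ + (3*I)/4 = -¾ + 3*I/4)
f = -3 (f = -1*3 = -3)
Z = -27/2 (Z = -3*(-¾ + (¾)*7) = -3*(-¾ + 21/4) = -3*9/2 = -27/2 ≈ -13.500)
1/Z = 1/(-27/2) = -2/27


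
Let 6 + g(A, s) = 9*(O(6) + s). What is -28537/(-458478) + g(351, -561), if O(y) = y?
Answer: -2292819941/458478 ≈ -5000.9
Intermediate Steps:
g(A, s) = 48 + 9*s (g(A, s) = -6 + 9*(6 + s) = -6 + (54 + 9*s) = 48 + 9*s)
-28537/(-458478) + g(351, -561) = -28537/(-458478) + (48 + 9*(-561)) = -28537*(-1/458478) + (48 - 5049) = 28537/458478 - 5001 = -2292819941/458478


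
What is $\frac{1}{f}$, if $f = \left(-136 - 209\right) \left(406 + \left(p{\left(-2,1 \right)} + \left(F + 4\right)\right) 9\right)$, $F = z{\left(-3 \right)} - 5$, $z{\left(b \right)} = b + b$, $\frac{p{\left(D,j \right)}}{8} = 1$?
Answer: $- \frac{1}{143175} \approx -6.9845 \cdot 10^{-6}$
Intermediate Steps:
$p{\left(D,j \right)} = 8$ ($p{\left(D,j \right)} = 8 \cdot 1 = 8$)
$z{\left(b \right)} = 2 b$
$F = -11$ ($F = 2 \left(-3\right) - 5 = -6 - 5 = -11$)
$f = -143175$ ($f = \left(-136 - 209\right) \left(406 + \left(8 + \left(-11 + 4\right)\right) 9\right) = - 345 \left(406 + \left(8 - 7\right) 9\right) = - 345 \left(406 + 1 \cdot 9\right) = - 345 \left(406 + 9\right) = \left(-345\right) 415 = -143175$)
$\frac{1}{f} = \frac{1}{-143175} = - \frac{1}{143175}$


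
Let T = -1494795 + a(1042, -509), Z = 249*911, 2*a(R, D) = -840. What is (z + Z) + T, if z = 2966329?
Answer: 1697953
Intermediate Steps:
a(R, D) = -420 (a(R, D) = (½)*(-840) = -420)
Z = 226839
T = -1495215 (T = -1494795 - 420 = -1495215)
(z + Z) + T = (2966329 + 226839) - 1495215 = 3193168 - 1495215 = 1697953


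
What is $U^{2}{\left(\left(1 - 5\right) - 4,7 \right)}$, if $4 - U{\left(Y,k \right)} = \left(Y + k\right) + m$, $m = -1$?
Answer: $36$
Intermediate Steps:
$U{\left(Y,k \right)} = 5 - Y - k$ ($U{\left(Y,k \right)} = 4 - \left(\left(Y + k\right) - 1\right) = 4 - \left(-1 + Y + k\right) = 5 - Y - k$)
$U^{2}{\left(\left(1 - 5\right) - 4,7 \right)} = \left(5 - \left(\left(1 - 5\right) - 4\right) - 7\right)^{2} = \left(5 - \left(-4 - 4\right) - 7\right)^{2} = \left(5 - -8 - 7\right)^{2} = \left(5 + 8 - 7\right)^{2} = 6^{2} = 36$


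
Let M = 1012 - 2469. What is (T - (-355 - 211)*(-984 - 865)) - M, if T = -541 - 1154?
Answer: -1046772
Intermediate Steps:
T = -1695
M = -1457
(T - (-355 - 211)*(-984 - 865)) - M = (-1695 - (-355 - 211)*(-984 - 865)) - 1*(-1457) = (-1695 - (-566)*(-1849)) + 1457 = (-1695 - 1*1046534) + 1457 = (-1695 - 1046534) + 1457 = -1048229 + 1457 = -1046772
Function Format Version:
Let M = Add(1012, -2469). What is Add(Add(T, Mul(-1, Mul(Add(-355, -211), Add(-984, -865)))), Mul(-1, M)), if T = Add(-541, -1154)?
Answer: -1046772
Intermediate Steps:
T = -1695
M = -1457
Add(Add(T, Mul(-1, Mul(Add(-355, -211), Add(-984, -865)))), Mul(-1, M)) = Add(Add(-1695, Mul(-1, Mul(Add(-355, -211), Add(-984, -865)))), Mul(-1, -1457)) = Add(Add(-1695, Mul(-1, Mul(-566, -1849))), 1457) = Add(Add(-1695, Mul(-1, 1046534)), 1457) = Add(Add(-1695, -1046534), 1457) = Add(-1048229, 1457) = -1046772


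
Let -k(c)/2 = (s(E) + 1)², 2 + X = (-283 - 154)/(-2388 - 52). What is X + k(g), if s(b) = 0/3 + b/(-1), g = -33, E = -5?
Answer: -180123/2440 ≈ -73.821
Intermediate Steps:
s(b) = -b (s(b) = 0*(⅓) + b*(-1) = 0 - b = -b)
X = -4443/2440 (X = -2 + (-283 - 154)/(-2388 - 52) = -2 - 437/(-2440) = -2 - 437*(-1/2440) = -2 + 437/2440 = -4443/2440 ≈ -1.8209)
k(c) = -72 (k(c) = -2*(-1*(-5) + 1)² = -2*(5 + 1)² = -2*6² = -2*36 = -72)
X + k(g) = -4443/2440 - 72 = -180123/2440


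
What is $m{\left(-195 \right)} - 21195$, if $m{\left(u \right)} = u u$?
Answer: $16830$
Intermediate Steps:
$m{\left(u \right)} = u^{2}$
$m{\left(-195 \right)} - 21195 = \left(-195\right)^{2} - 21195 = 38025 - 21195 = 16830$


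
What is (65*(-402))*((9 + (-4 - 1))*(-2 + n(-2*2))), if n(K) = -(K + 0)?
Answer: -209040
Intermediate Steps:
n(K) = -K
(65*(-402))*((9 + (-4 - 1))*(-2 + n(-2*2))) = (65*(-402))*((9 + (-4 - 1))*(-2 - (-2)*2)) = -26130*(9 - 5)*(-2 - 1*(-4)) = -104520*(-2 + 4) = -104520*2 = -26130*8 = -209040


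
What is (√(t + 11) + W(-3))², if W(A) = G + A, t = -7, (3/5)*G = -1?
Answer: 64/9 ≈ 7.1111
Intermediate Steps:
G = -5/3 (G = (5/3)*(-1) = -5/3 ≈ -1.6667)
W(A) = -5/3 + A
(√(t + 11) + W(-3))² = (√(-7 + 11) + (-5/3 - 3))² = (√4 - 14/3)² = (2 - 14/3)² = (-8/3)² = 64/9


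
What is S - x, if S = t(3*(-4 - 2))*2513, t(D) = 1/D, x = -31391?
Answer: 562525/18 ≈ 31251.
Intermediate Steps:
S = -2513/18 (S = 2513/(3*(-4 - 2)) = 2513/(3*(-6)) = 2513/(-18) = -1/18*2513 = -2513/18 ≈ -139.61)
S - x = -2513/18 - 1*(-31391) = -2513/18 + 31391 = 562525/18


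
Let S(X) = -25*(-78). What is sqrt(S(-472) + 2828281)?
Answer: sqrt(2830231) ≈ 1682.3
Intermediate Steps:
S(X) = 1950
sqrt(S(-472) + 2828281) = sqrt(1950 + 2828281) = sqrt(2830231)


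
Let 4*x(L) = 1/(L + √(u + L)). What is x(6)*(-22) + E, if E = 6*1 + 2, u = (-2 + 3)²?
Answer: 199/29 + 11*√7/58 ≈ 7.3638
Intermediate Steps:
u = 1 (u = 1² = 1)
E = 8 (E = 6 + 2 = 8)
x(L) = 1/(4*(L + √(1 + L)))
x(6)*(-22) + E = (1/(4*(6 + √(1 + 6))))*(-22) + 8 = (1/(4*(6 + √7)))*(-22) + 8 = -11/(2*(6 + √7)) + 8 = 8 - 11/(2*(6 + √7))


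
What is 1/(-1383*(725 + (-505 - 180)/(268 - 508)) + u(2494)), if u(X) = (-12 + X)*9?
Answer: -16/15748549 ≈ -1.0160e-6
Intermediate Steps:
u(X) = -108 + 9*X
1/(-1383*(725 + (-505 - 180)/(268 - 508)) + u(2494)) = 1/(-1383*(725 + (-505 - 180)/(268 - 508)) + (-108 + 9*2494)) = 1/(-1383*(725 - 685/(-240)) + (-108 + 22446)) = 1/(-1383*(725 - 685*(-1/240)) + 22338) = 1/(-1383*(725 + 137/48) + 22338) = 1/(-1383*34937/48 + 22338) = 1/(-16105957/16 + 22338) = 1/(-15748549/16) = -16/15748549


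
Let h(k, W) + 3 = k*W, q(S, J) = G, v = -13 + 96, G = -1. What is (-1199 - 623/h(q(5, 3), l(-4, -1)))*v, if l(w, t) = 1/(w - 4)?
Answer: -1875219/23 ≈ -81531.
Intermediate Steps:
l(w, t) = 1/(-4 + w)
v = 83
q(S, J) = -1
h(k, W) = -3 + W*k (h(k, W) = -3 + k*W = -3 + W*k)
(-1199 - 623/h(q(5, 3), l(-4, -1)))*v = (-1199 - 623/(-3 - 1/(-4 - 4)))*83 = (-1199 - 623/(-3 - 1/(-8)))*83 = (-1199 - 623/(-3 - ⅛*(-1)))*83 = (-1199 - 623/(-3 + ⅛))*83 = (-1199 - 623/(-23/8))*83 = (-1199 - 623*(-8/23))*83 = (-1199 + 4984/23)*83 = -22593/23*83 = -1875219/23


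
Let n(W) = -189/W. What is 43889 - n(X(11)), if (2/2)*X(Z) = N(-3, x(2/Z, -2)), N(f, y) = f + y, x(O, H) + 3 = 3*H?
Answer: 175493/4 ≈ 43873.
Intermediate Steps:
x(O, H) = -3 + 3*H
X(Z) = -12 (X(Z) = -3 + (-3 + 3*(-2)) = -3 + (-3 - 6) = -3 - 9 = -12)
43889 - n(X(11)) = 43889 - (-189)/(-12) = 43889 - (-189)*(-1)/12 = 43889 - 1*63/4 = 43889 - 63/4 = 175493/4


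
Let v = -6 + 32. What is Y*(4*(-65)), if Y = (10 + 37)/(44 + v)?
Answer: -1222/7 ≈ -174.57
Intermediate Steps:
v = 26
Y = 47/70 (Y = (10 + 37)/(44 + 26) = 47/70 ≈ 0.67143)
Y*(4*(-65)) = 47*(4*(-65))/70 = (47/70)*(-260) = -1222/7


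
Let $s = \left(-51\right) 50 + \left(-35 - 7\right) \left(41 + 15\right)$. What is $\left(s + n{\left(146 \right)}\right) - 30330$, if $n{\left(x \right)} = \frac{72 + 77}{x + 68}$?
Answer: $- \frac{7539499}{214} \approx -35231.0$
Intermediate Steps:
$n{\left(x \right)} = \frac{149}{68 + x}$
$s = -4902$ ($s = -2550 - 2352 = -4902$)
$\left(s + n{\left(146 \right)}\right) - 30330 = \left(-4902 + \frac{149}{68 + 146}\right) - 30330 = \left(-4902 + \frac{149}{214}\right) - 30330 = - \frac{1048879}{214} - 30330 = - \frac{7539499}{214}$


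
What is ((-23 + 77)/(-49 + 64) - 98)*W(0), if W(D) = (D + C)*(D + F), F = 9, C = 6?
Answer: -25488/5 ≈ -5097.6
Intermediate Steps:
W(D) = (6 + D)*(9 + D) (W(D) = (D + 6)*(D + 9) = (6 + D)*(9 + D))
((-23 + 77)/(-49 + 64) - 98)*W(0) = ((-23 + 77)/(-49 + 64) - 98)*(54 + 0² + 15*0) = (54/15 - 98)*(54 + 0 + 0) = (54*(1/15) - 98)*54 = (18/5 - 98)*54 = -472/5*54 = -25488/5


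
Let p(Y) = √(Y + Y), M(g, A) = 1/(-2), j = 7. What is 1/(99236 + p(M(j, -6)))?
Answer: 99236/9847783697 - I/9847783697 ≈ 1.0077e-5 - 1.0155e-10*I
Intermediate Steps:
M(g, A) = -½
p(Y) = √2*√Y (p(Y) = √(2*Y) = √2*√Y)
1/(99236 + p(M(j, -6))) = 1/(99236 + √2*√(-½)) = 1/(99236 + √2*(I*√2/2)) = 1/(99236 + I) = (99236 - I)/9847783697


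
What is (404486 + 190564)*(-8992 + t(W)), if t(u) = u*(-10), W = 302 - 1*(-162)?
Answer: -8111721600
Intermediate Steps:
W = 464 (W = 302 + 162 = 464)
t(u) = -10*u
(404486 + 190564)*(-8992 + t(W)) = (404486 + 190564)*(-8992 - 10*464) = 595050*(-8992 - 4640) = 595050*(-13632) = -8111721600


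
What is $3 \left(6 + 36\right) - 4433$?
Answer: $-4307$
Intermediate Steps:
$3 \left(6 + 36\right) - 4433 = 3 \cdot 42 - 4433 = 126 - 4433 = -4307$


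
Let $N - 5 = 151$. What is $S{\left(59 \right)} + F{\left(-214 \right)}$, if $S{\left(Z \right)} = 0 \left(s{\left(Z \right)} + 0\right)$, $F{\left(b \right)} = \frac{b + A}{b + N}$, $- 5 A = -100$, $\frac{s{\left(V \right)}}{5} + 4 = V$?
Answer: $\frac{97}{29} \approx 3.3448$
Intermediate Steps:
$N = 156$ ($N = 5 + 151 = 156$)
$s{\left(V \right)} = -20 + 5 V$
$A = 20$ ($A = \left(- \frac{1}{5}\right) \left(-100\right) = 20$)
$F{\left(b \right)} = \frac{20 + b}{156 + b}$ ($F{\left(b \right)} = \frac{b + 20}{b + 156} = \frac{20 + b}{156 + b}$)
$S{\left(Z \right)} = 0$ ($S{\left(Z \right)} = 0 \left(\left(-20 + 5 Z\right) + 0\right) = 0 \left(-20 + 5 Z\right) = 0$)
$S{\left(59 \right)} + F{\left(-214 \right)} = 0 + \frac{20 - 214}{156 - 214} = 0 + \frac{1}{-58} \left(-194\right) = 0 - - \frac{97}{29} = 0 + \frac{97}{29} = \frac{97}{29}$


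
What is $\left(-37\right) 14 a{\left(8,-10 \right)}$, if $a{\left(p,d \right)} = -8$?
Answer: $4144$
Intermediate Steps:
$\left(-37\right) 14 a{\left(8,-10 \right)} = \left(-37\right) 14 \left(-8\right) = \left(-518\right) \left(-8\right) = 4144$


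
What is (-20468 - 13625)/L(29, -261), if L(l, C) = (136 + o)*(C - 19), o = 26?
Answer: 34093/45360 ≈ 0.75161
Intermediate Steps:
L(l, C) = -3078 + 162*C (L(l, C) = (136 + 26)*(C - 19) = 162*(-19 + C) = -3078 + 162*C)
(-20468 - 13625)/L(29, -261) = (-20468 - 13625)/(-3078 + 162*(-261)) = -34093/(-3078 - 42282) = -34093/(-45360) = -34093*(-1/45360) = 34093/45360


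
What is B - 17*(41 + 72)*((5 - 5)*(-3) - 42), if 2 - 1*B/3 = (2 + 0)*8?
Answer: 80640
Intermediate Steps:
B = -42 (B = 6 - 3*(2 + 0)*8 = 6 - 6*8 = 6 - 3*16 = 6 - 48 = -42)
B - 17*(41 + 72)*((5 - 5)*(-3) - 42) = -42 - 17*(41 + 72)*((5 - 5)*(-3) - 42) = -42 - 1921*(0*(-3) - 42) = -42 - 1921*(0 - 42) = -42 - 1921*(-42) = -42 - 17*(-4746) = -42 + 80682 = 80640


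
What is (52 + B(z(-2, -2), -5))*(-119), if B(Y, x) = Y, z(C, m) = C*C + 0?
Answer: -6664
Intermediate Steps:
z(C, m) = C² (z(C, m) = C² + 0 = C²)
(52 + B(z(-2, -2), -5))*(-119) = (52 + (-2)²)*(-119) = (52 + 4)*(-119) = 56*(-119) = -6664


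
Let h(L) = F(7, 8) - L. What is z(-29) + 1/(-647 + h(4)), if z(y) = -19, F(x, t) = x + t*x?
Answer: -11173/588 ≈ -19.002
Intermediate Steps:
h(L) = 63 - L (h(L) = 7*(1 + 8) - L = 7*9 - L = 63 - L)
z(-29) + 1/(-647 + h(4)) = -19 + 1/(-647 + (63 - 1*4)) = -19 + 1/(-647 + (63 - 4)) = -19 + 1/(-647 + 59) = -19 + 1/(-588) = -19 - 1/588 = -11173/588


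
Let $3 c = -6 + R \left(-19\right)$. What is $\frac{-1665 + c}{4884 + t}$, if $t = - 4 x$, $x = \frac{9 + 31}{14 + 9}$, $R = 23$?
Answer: $- \frac{62537}{168258} \approx -0.37167$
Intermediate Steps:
$x = \frac{40}{23} \approx 1.7391$
$t = - \frac{160}{23}$ ($t = \left(-4\right) \frac{40}{23} = - \frac{160}{23} \approx -6.9565$)
$c = - \frac{443}{3}$ ($c = \frac{-6 + 23 \left(-19\right)}{3} = \frac{-6 - 437}{3} = \frac{1}{3} \left(-443\right) = - \frac{443}{3} \approx -147.67$)
$\frac{-1665 + c}{4884 + t} = \frac{-1665 - \frac{443}{3}}{4884 - \frac{160}{23}} = - \frac{5438}{3 \cdot \frac{112172}{23}} = \left(- \frac{5438}{3}\right) \frac{23}{112172} = - \frac{62537}{168258}$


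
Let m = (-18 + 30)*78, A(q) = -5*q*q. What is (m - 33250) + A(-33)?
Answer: -37759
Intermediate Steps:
A(q) = -5*q²
m = 936 (m = 12*78 = 936)
(m - 33250) + A(-33) = (936 - 33250) - 5*(-33)² = -32314 - 5*1089 = -32314 - 5445 = -37759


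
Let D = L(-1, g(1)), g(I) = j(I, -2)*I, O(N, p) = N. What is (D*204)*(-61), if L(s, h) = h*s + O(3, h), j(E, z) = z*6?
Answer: -186660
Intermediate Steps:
j(E, z) = 6*z
g(I) = -12*I (g(I) = (6*(-2))*I = -12*I)
L(s, h) = 3 + h*s (L(s, h) = h*s + 3 = 3 + h*s)
D = 15 (D = 3 - 12*1*(-1) = 3 - 12*(-1) = 3 + 12 = 15)
(D*204)*(-61) = (15*204)*(-61) = 3060*(-61) = -186660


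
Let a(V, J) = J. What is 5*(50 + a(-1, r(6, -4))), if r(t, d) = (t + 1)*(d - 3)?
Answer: 5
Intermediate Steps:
r(t, d) = (1 + t)*(-3 + d)
5*(50 + a(-1, r(6, -4))) = 5*(50 + (-3 - 4 - 3*6 - 4*6)) = 5*(50 + (-3 - 4 - 18 - 24)) = 5*(50 - 49) = 5*1 = 5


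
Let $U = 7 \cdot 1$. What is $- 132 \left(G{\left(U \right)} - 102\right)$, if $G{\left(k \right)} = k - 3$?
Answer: $12936$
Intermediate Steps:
$U = 7$
$G{\left(k \right)} = -3 + k$
$- 132 \left(G{\left(U \right)} - 102\right) = - 132 \left(\left(-3 + 7\right) - 102\right) = - 132 \left(4 - 102\right) = \left(-132\right) \left(-98\right) = 12936$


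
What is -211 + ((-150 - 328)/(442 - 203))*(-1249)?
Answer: 2287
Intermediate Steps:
-211 + ((-150 - 328)/(442 - 203))*(-1249) = -211 - 478/239*(-1249) = -211 - 478*1/239*(-1249) = -211 - 2*(-1249) = -211 + 2498 = 2287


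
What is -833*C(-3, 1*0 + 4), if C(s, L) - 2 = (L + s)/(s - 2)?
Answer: -7497/5 ≈ -1499.4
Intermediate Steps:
C(s, L) = 2 + (L + s)/(-2 + s) (C(s, L) = 2 + (L + s)/(s - 2) = 2 + (L + s)/(-2 + s))
-833*C(-3, 1*0 + 4) = -833*(-4 + (1*0 + 4) + 3*(-3))/(-2 - 3) = -833*(-4 + (0 + 4) - 9)/(-5) = -(-833)*(-4 + 4 - 9)/5 = -(-833)*(-9)/5 = -833*9/5 = -7497/5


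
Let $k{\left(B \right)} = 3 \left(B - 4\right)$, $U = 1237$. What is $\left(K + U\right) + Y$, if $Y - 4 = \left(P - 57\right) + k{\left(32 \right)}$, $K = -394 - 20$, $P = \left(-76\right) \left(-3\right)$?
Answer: $1082$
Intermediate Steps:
$P = 228$
$k{\left(B \right)} = -12 + 3 B$ ($k{\left(B \right)} = 3 \left(-4 + B\right) = -12 + 3 B$)
$K = -414$ ($K = -394 - 20 = -414$)
$Y = 259$ ($Y = 4 + \left(\left(228 - 57\right) + \left(-12 + 3 \cdot 32\right)\right) = 4 + \left(171 + \left(-12 + 96\right)\right) = 4 + \left(171 + 84\right) = 4 + 255 = 259$)
$\left(K + U\right) + Y = \left(-414 + 1237\right) + 259 = 823 + 259 = 1082$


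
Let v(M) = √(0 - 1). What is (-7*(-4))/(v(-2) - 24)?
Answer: -672/577 - 28*I/577 ≈ -1.1646 - 0.048527*I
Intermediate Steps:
v(M) = I (v(M) = √(-1) = I)
(-7*(-4))/(v(-2) - 24) = (-7*(-4))/(I - 24) = 28/(-24 + I) = 28*((-24 - I)/577) = 28*(-24 - I)/577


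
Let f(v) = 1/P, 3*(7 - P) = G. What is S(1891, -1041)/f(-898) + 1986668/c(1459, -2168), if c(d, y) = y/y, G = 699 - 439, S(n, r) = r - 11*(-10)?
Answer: 6182513/3 ≈ 2.0608e+6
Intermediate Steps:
S(n, r) = 110 + r (S(n, r) = r + 110 = 110 + r)
G = 260
P = -239/3 (P = 7 - 1/3*260 = 7 - 260/3 = -239/3 ≈ -79.667)
c(d, y) = 1
f(v) = -3/239 (f(v) = 1/(-239/3) = -3/239)
S(1891, -1041)/f(-898) + 1986668/c(1459, -2168) = (110 - 1041)/(-3/239) + 1986668/1 = -931*(-239/3) + 1986668*1 = 222509/3 + 1986668 = 6182513/3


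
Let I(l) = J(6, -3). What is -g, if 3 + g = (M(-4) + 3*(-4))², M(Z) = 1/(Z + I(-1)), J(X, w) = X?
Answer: -517/4 ≈ -129.25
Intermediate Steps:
I(l) = 6
M(Z) = 1/(6 + Z) (M(Z) = 1/(Z + 6) = 1/(6 + Z))
g = 517/4 (g = -3 + (1/(6 - 4) + 3*(-4))² = -3 + (1/2 - 12)² = -3 + (½ - 12)² = -3 + (-23/2)² = -3 + 529/4 = 517/4 ≈ 129.25)
-g = -1*517/4 = -517/4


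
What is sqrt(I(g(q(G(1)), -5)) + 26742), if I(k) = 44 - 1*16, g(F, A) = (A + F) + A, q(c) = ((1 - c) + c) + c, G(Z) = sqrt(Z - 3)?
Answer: sqrt(26770) ≈ 163.62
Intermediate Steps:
G(Z) = sqrt(-3 + Z)
q(c) = 1 + c
g(F, A) = F + 2*A
I(k) = 28 (I(k) = 44 - 16 = 28)
sqrt(I(g(q(G(1)), -5)) + 26742) = sqrt(28 + 26742) = sqrt(26770)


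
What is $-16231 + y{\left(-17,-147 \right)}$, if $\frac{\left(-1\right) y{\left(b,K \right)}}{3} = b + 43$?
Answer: $-16309$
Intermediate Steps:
$y{\left(b,K \right)} = -129 - 3 b$ ($y{\left(b,K \right)} = - 3 \left(b + 43\right) = - 3 \left(43 + b\right) = -129 - 3 b$)
$-16231 + y{\left(-17,-147 \right)} = -16231 - 78 = -16309$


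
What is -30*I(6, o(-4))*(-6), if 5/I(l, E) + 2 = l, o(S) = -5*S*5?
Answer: 225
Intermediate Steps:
o(S) = -25*S
I(l, E) = 5/(-2 + l)
-30*I(6, o(-4))*(-6) = -150/(-2 + 6)*(-6) = -150/4*(-6) = -30*5/4*(-6) = -75/2*(-6) = 225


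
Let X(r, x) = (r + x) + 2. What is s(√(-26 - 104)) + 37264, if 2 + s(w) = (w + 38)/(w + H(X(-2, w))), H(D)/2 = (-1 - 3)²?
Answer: 21500847/577 - 3*I*√130/577 ≈ 37263.0 - 0.059281*I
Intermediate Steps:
X(r, x) = 2 + r + x
H(D) = 32 (H(D) = 2*(-1 - 3)² = 2*(-4)² = 2*16 = 32)
s(w) = -2 + (38 + w)/(32 + w) (s(w) = -2 + (w + 38)/(w + 32) = -2 + (38 + w)/(32 + w))
s(√(-26 - 104)) + 37264 = (-26 - √(-26 - 104))/(32 + √(-26 - 104)) + 37264 = (-26 - √(-130))/(32 + √(-130)) + 37264 = (-26 - I*√130)/(32 + I*√130) + 37264 = 37264 + (-26 - I*√130)/(32 + I*√130)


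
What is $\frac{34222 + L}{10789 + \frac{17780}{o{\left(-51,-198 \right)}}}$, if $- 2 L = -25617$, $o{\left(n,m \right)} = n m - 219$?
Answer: $\frac{929228619}{213204622} \approx 4.3584$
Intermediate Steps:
$o{\left(n,m \right)} = -219 + m n$ ($o{\left(n,m \right)} = m n - 219 = -219 + m n$)
$L = \frac{25617}{2}$ ($L = \left(- \frac{1}{2}\right) \left(-25617\right) = \frac{25617}{2} \approx 12809.0$)
$\frac{34222 + L}{10789 + \frac{17780}{o{\left(-51,-198 \right)}}} = \frac{34222 + \frac{25617}{2}}{10789 + \frac{17780}{-219 - -10098}} = \frac{94061}{2 \left(10789 + \frac{17780}{-219 + 10098}\right)} = \frac{94061}{2 \left(10789 + \frac{17780}{9879}\right)} = \frac{94061}{2 \cdot \frac{106602311}{9879}} = \frac{94061}{2} \cdot \frac{9879}{106602311} = \frac{929228619}{213204622}$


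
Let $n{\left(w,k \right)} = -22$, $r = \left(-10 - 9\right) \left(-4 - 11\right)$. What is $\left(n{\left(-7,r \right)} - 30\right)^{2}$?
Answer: $2704$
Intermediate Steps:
$r = 285$ ($r = \left(-19\right) \left(-15\right) = 285$)
$\left(n{\left(-7,r \right)} - 30\right)^{2} = \left(-22 - 30\right)^{2} = \left(-52\right)^{2} = 2704$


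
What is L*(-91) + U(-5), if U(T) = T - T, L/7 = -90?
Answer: 57330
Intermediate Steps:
L = -630 (L = 7*(-90) = -630)
U(T) = 0
L*(-91) + U(-5) = -630*(-91) + 0 = 57330 + 0 = 57330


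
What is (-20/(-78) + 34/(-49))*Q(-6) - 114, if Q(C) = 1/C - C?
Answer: -95456/819 ≈ -116.55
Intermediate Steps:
(-20/(-78) + 34/(-49))*Q(-6) - 114 = (-20/(-78) + 34/(-49))*(1/(-6) - 1*(-6)) - 114 = (-20*(-1/78) + 34*(-1/49))*(-⅙ + 6) - 114 = (10/39 - 34/49)*(35/6) - 114 = -836/1911*35/6 - 114 = -2090/819 - 114 = -95456/819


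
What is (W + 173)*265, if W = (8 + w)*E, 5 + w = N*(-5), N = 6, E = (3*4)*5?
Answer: -383455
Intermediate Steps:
E = 60 (E = 12*5 = 60)
w = -35 (w = -5 + 6*(-5) = -5 - 30 = -35)
W = -1620 (W = (8 - 35)*60 = -27*60 = -1620)
(W + 173)*265 = (-1620 + 173)*265 = -1447*265 = -383455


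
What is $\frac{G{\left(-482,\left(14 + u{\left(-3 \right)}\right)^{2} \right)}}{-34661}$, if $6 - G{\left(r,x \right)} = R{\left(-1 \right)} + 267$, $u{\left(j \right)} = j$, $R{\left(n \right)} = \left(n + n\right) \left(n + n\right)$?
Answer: $\frac{265}{34661} \approx 0.0076455$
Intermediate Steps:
$R{\left(n \right)} = 4 n^{2}$ ($R{\left(n \right)} = 2 n 2 n = 4 n^{2}$)
$G{\left(r,x \right)} = -265$ ($G{\left(r,x \right)} = 6 - \left(4 \left(-1\right)^{2} + 267\right) = 6 - \left(4 \cdot 1 + 267\right) = 6 - \left(4 + 267\right) = 6 - 271 = -265$)
$\frac{G{\left(-482,\left(14 + u{\left(-3 \right)}\right)^{2} \right)}}{-34661} = - \frac{265}{-34661} = \left(-265\right) \left(- \frac{1}{34661}\right) = \frac{265}{34661}$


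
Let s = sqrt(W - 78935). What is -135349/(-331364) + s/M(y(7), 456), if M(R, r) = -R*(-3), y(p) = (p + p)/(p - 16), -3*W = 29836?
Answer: 135349/331364 - I*sqrt(799923)/14 ≈ 0.40846 - 63.885*I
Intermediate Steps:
W = -29836/3 (W = -1/3*29836 = -29836/3 ≈ -9945.3)
y(p) = 2*p/(-16 + p) (y(p) = (2*p)/(-16 + p) = 2*p/(-16 + p))
s = I*sqrt(799923)/3 (s = sqrt(-29836/3 - 78935) = sqrt(-266641/3) = I*sqrt(799923)/3 ≈ 298.13*I)
M(R, r) = 3*R
-135349/(-331364) + s/M(y(7), 456) = -135349/(-331364) + (I*sqrt(799923)/3)/((3*(2*7/(-16 + 7)))) = -135349*(-1/331364) + (I*sqrt(799923)/3)/((3*(2*7/(-9)))) = 135349/331364 + (I*sqrt(799923)/3)/((3*(2*7*(-1/9)))) = 135349/331364 + (I*sqrt(799923)/3)/((3*(-14/9))) = 135349/331364 + (I*sqrt(799923)/3)/(-14/3) = 135349/331364 + (I*sqrt(799923)/3)*(-3/14) = 135349/331364 - I*sqrt(799923)/14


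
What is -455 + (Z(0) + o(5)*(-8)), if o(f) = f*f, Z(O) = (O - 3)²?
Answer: -646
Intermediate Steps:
Z(O) = (-3 + O)²
o(f) = f²
-455 + (Z(0) + o(5)*(-8)) = -455 + ((-3 + 0)² + 5²*(-8)) = -455 + ((-3)² + 25*(-8)) = -455 + (9 - 200) = -455 - 191 = -646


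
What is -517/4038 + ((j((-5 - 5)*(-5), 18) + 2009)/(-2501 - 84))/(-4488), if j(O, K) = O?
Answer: -998275153/7807796040 ≈ -0.12786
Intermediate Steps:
-517/4038 + ((j((-5 - 5)*(-5), 18) + 2009)/(-2501 - 84))/(-4488) = -517/4038 + (((-5 - 5)*(-5) + 2009)/(-2501 - 84))/(-4488) = -517*1/4038 + ((-10*(-5) + 2009)/(-2585))*(-1/4488) = -517/4038 + ((50 + 2009)*(-1/2585))*(-1/4488) = -517/4038 + (2059*(-1/2585))*(-1/4488) = -517/4038 - 2059/2585*(-1/4488) = -517/4038 + 2059/11601480 = -998275153/7807796040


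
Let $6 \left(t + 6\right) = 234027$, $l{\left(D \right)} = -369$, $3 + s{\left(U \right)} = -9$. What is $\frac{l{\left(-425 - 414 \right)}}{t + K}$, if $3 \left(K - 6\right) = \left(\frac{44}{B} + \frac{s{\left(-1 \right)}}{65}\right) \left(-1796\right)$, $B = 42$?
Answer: $- \frac{3022110}{315215479} \approx -0.0095874$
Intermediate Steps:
$s{\left(U \right)} = -12$ ($s{\left(U \right)} = -3 - 9 = -12$)
$t = \frac{77997}{2}$ ($t = -6 + \frac{1}{6} \cdot 234027 = -6 + \frac{78009}{2} = \frac{77997}{2} \approx 38999.0$)
$K = - \frac{2091118}{4095}$ ($K = 6 + \frac{\left(\frac{44}{42} - \frac{12}{65}\right) \left(-1796\right)}{3} = 6 + \frac{\left(44 \cdot \frac{1}{42} - \frac{12}{65}\right) \left(-1796\right)}{3} = 6 + \frac{\left(\frac{22}{21} - \frac{12}{65}\right) \left(-1796\right)}{3} = 6 + \frac{\frac{1178}{1365} \left(-1796\right)}{3} = 6 + \frac{1}{3} \left(- \frac{2115688}{1365}\right) = 6 - \frac{2115688}{4095} = - \frac{2091118}{4095} \approx -510.65$)
$\frac{l{\left(-425 - 414 \right)}}{t + K} = - \frac{369}{\frac{77997}{2} - \frac{2091118}{4095}} = - \frac{369}{\frac{315215479}{8190}} = \left(-369\right) \frac{8190}{315215479} = - \frac{3022110}{315215479}$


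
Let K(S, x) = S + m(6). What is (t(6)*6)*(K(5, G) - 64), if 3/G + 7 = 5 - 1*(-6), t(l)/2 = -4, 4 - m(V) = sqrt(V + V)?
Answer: 2640 + 96*sqrt(3) ≈ 2806.3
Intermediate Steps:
m(V) = 4 - sqrt(2)*sqrt(V) (m(V) = 4 - sqrt(V + V) = 4 - sqrt(2*V) = 4 - sqrt(2)*sqrt(V))
t(l) = -8 (t(l) = 2*(-4) = -8)
G = 3/4 (G = 3/(-7 + (5 - 1*(-6))) = 3/(-7 + (5 + 6)) = 3/(-7 + 11) = 3/4 ≈ 0.75000)
K(S, x) = 4 + S - 2*sqrt(3) (K(S, x) = S + (4 - sqrt(2)*sqrt(6)) = S + (4 - 2*sqrt(3)) = 4 + S - 2*sqrt(3))
(t(6)*6)*(K(5, G) - 64) = (-8*6)*((4 + 5 - 2*sqrt(3)) - 64) = -48*((9 - 2*sqrt(3)) - 64) = -48*(-55 - 2*sqrt(3)) = 2640 + 96*sqrt(3)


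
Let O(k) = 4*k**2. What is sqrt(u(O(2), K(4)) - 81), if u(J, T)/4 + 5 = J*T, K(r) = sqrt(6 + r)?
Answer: sqrt(-101 + 64*sqrt(10)) ≈ 10.069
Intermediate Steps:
u(J, T) = -20 + 4*J*T (u(J, T) = -20 + 4*(J*T) = -20 + 4*J*T)
sqrt(u(O(2), K(4)) - 81) = sqrt((-20 + 4*(4*2**2)*sqrt(6 + 4)) - 81) = sqrt((-20 + 4*(4*4)*sqrt(10)) - 81) = sqrt((-20 + 4*16*sqrt(10)) - 81) = sqrt((-20 + 64*sqrt(10)) - 81) = sqrt(-101 + 64*sqrt(10))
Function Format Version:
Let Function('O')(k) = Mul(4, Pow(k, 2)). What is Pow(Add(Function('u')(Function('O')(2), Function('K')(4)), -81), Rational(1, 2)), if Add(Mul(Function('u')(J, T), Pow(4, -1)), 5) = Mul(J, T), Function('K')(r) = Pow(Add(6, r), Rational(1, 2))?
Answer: Pow(Add(-101, Mul(64, Pow(10, Rational(1, 2)))), Rational(1, 2)) ≈ 10.069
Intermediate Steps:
Function('u')(J, T) = Add(-20, Mul(4, J, T)) (Function('u')(J, T) = Add(-20, Mul(4, Mul(J, T))) = Add(-20, Mul(4, J, T)))
Pow(Add(Function('u')(Function('O')(2), Function('K')(4)), -81), Rational(1, 2)) = Pow(Add(Add(-20, Mul(4, Mul(4, Pow(2, 2)), Pow(Add(6, 4), Rational(1, 2)))), -81), Rational(1, 2)) = Pow(Add(Add(-20, Mul(4, Mul(4, 4), Pow(10, Rational(1, 2)))), -81), Rational(1, 2)) = Pow(Add(Add(-20, Mul(4, 16, Pow(10, Rational(1, 2)))), -81), Rational(1, 2)) = Pow(Add(Add(-20, Mul(64, Pow(10, Rational(1, 2)))), -81), Rational(1, 2)) = Pow(Add(-101, Mul(64, Pow(10, Rational(1, 2)))), Rational(1, 2))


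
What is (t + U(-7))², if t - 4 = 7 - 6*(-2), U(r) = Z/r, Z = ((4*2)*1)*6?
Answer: 12769/49 ≈ 260.59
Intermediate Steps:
Z = 48 (Z = (8*1)*6 = 8*6 = 48)
U(r) = 48/r
t = 23 (t = 4 + (7 - 6*(-2)) = 4 + (7 + 12) = 4 + 19 = 23)
(t + U(-7))² = (23 + 48/(-7))² = (23 + 48*(-⅐))² = (23 - 48/7)² = (113/7)² = 12769/49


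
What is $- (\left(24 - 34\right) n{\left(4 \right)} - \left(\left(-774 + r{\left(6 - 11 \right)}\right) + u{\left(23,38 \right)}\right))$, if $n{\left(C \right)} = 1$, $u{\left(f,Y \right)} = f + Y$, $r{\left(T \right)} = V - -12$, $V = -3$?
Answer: $-694$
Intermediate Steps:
$r{\left(T \right)} = 9$ ($r{\left(T \right)} = -3 - -12 = -3 + 12 = 9$)
$u{\left(f,Y \right)} = Y + f$
$- (\left(24 - 34\right) n{\left(4 \right)} - \left(\left(-774 + r{\left(6 - 11 \right)}\right) + u{\left(23,38 \right)}\right)) = - (\left(24 - 34\right) 1 - \left(\left(-774 + 9\right) + \left(38 + 23\right)\right)) = - (\left(-10\right) 1 - \left(-765 + 61\right)) = - (-10 - -704) = - (-10 + 704) = \left(-1\right) 694 = -694$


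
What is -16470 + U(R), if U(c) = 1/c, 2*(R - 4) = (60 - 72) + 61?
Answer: -938788/57 ≈ -16470.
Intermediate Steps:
R = 57/2 (R = 4 + ((60 - 72) + 61)/2 = 4 + (-12 + 61)/2 = 4 + (½)*49 = 4 + 49/2 = 57/2 ≈ 28.500)
-16470 + U(R) = -16470 + 1/(57/2) = -16470 + 2/57 = -938788/57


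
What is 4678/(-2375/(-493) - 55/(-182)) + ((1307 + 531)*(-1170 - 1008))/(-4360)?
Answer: 183448605247/100141570 ≈ 1831.9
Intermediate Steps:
4678/(-2375/(-493) - 55/(-182)) + ((1307 + 531)*(-1170 - 1008))/(-4360) = 4678/(-2375*(-1/493) - 55*(-1/182)) + (1838*(-2178))*(-1/4360) = 4678/(2375/493 + 55/182) - 4003164*(-1/4360) = 4678/(459365/89726) + 1000791/1090 = 4678*(89726/459365) + 1000791/1090 = 419738228/459365 + 1000791/1090 = 183448605247/100141570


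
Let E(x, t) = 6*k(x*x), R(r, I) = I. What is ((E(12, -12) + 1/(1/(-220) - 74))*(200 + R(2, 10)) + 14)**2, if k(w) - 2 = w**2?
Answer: 20109202372134038358244/29452329 ≈ 6.8277e+14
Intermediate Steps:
k(w) = 2 + w**2
E(x, t) = 12 + 6*x**4 (E(x, t) = 6*(2 + (x*x)**2) = 6*(2 + (x**2)**2) = 6*(2 + x**4) = 12 + 6*x**4)
((E(12, -12) + 1/(1/(-220) - 74))*(200 + R(2, 10)) + 14)**2 = (((12 + 6*12**4) + 1/(1/(-220) - 74))*(200 + 10) + 14)**2 = (((12 + 6*20736) + 1/(-1/220 - 74))*210 + 14)**2 = (((12 + 124416) + 1/(-16281/220))*210 + 14)**2 = ((124428 - 220/16281)*210 + 14)**2 = ((2025812048/16281)*210 + 14)**2 = (141806843360/5427 + 14)**2 = (141806919338/5427)**2 = 20109202372134038358244/29452329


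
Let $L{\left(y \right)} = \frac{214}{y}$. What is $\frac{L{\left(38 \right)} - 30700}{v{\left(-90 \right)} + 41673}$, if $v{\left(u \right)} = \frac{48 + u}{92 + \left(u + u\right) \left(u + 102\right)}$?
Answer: $- \frac{603021562}{818708157} \approx -0.73655$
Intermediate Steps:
$v{\left(u \right)} = \frac{48 + u}{92 + 2 u \left(102 + u\right)}$
$\frac{L{\left(38 \right)} - 30700}{v{\left(-90 \right)} + 41673} = \frac{\frac{214}{38} - 30700}{\frac{48 - 90}{2 \left(46 + \left(-90\right)^{2} + 102 \left(-90\right)\right)} + 41673} = \frac{214 \cdot \frac{1}{38} - 30700}{\frac{1}{2} \frac{1}{46 + 8100 - 9180} \left(-42\right) + 41673} = \frac{\frac{107}{19} - 30700}{\frac{1}{2} \frac{1}{-1034} \left(-42\right) + 41673} = - \frac{583193}{19 \left(\frac{1}{2} \left(- \frac{1}{1034}\right) \left(-42\right) + 41673\right)} = - \frac{583193}{19 \left(\frac{21}{1034} + 41673\right)} = - \frac{583193}{19 \cdot \frac{43089903}{1034}} = \left(- \frac{583193}{19}\right) \frac{1034}{43089903} = - \frac{603021562}{818708157}$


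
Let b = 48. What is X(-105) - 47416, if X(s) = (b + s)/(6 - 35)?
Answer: -1375007/29 ≈ -47414.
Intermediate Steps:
X(s) = -48/29 - s/29 (X(s) = (48 + s)/(6 - 35) = (48 + s)/(-29) = (48 + s)*(-1/29) = -48/29 - s/29)
X(-105) - 47416 = (-48/29 - 1/29*(-105)) - 47416 = (-48/29 + 105/29) - 47416 = 57/29 - 47416 = -1375007/29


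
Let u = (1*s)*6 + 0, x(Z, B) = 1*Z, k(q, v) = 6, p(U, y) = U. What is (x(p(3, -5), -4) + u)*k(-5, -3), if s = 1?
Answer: 54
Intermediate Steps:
x(Z, B) = Z
u = 6 (u = (1*1)*6 + 0 = 1*6 + 0 = 6 + 0 = 6)
(x(p(3, -5), -4) + u)*k(-5, -3) = (3 + 6)*6 = 9*6 = 54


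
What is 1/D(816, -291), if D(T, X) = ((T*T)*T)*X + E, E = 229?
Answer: -1/158111502107 ≈ -6.3246e-12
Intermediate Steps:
D(T, X) = 229 + X*T**3 (D(T, X) = ((T*T)*T)*X + 229 = (T**2*T)*X + 229 = T**3*X + 229 = X*T**3 + 229 = 229 + X*T**3)
1/D(816, -291) = 1/(229 - 291*816**3) = 1/(229 - 291*543338496) = 1/(229 - 158111502336) = 1/(-158111502107) = -1/158111502107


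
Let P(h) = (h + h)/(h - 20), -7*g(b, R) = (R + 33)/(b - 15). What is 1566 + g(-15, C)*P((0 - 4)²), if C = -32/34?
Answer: 558626/357 ≈ 1564.8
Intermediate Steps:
C = -16/17 (C = -32*1/34 = -16/17 ≈ -0.94118)
g(b, R) = -(33 + R)/(7*(-15 + b)) (g(b, R) = -(R + 33)/(7*(b - 15)) = -(33 + R)/(7*(-15 + b)))
P(h) = 2*h/(-20 + h) (P(h) = (2*h)/(-20 + h) = 2*h/(-20 + h))
1566 + g(-15, C)*P((0 - 4)²) = 1566 + ((-33 - 1*(-16/17))/(7*(-15 - 15)))*(2*(0 - 4)²/(-20 + (0 - 4)²)) = 1566 + ((⅐)*(-33 + 16/17)/(-30))*(2*(-4)²/(-20 + (-4)²)) = 1566 + ((⅐)*(-1/30)*(-545/17))*(2*16/(-20 + 16)) = 1566 + 109*(2*16/(-4))/714 = 1566 + 109*(2*16*(-¼))/714 = 1566 + (109/714)*(-8) = 1566 - 436/357 = 558626/357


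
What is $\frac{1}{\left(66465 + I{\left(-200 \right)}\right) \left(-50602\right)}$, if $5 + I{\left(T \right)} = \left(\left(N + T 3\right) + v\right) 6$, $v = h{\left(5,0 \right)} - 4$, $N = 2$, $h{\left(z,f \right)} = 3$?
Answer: $- \frac{1}{3181145332} \approx -3.1435 \cdot 10^{-10}$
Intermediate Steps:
$v = -1$ ($v = 3 - 4 = -1$)
$I{\left(T \right)} = 1 + 18 T$ ($I{\left(T \right)} = -5 + \left(\left(2 + T 3\right) - 1\right) 6 = -5 + \left(\left(2 + 3 T\right) - 1\right) 6 = -5 + \left(1 + 3 T\right) 6 = -5 + \left(6 + 18 T\right) = 1 + 18 T$)
$\frac{1}{\left(66465 + I{\left(-200 \right)}\right) \left(-50602\right)} = \frac{1}{\left(66465 + \left(1 + 18 \left(-200\right)\right)\right) \left(-50602\right)} = \frac{1}{66465 + \left(1 - 3600\right)} \left(- \frac{1}{50602}\right) = \frac{1}{66465 - 3599} \left(- \frac{1}{50602}\right) = \frac{1}{62866} \left(- \frac{1}{50602}\right) = - \frac{1}{3181145332}$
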